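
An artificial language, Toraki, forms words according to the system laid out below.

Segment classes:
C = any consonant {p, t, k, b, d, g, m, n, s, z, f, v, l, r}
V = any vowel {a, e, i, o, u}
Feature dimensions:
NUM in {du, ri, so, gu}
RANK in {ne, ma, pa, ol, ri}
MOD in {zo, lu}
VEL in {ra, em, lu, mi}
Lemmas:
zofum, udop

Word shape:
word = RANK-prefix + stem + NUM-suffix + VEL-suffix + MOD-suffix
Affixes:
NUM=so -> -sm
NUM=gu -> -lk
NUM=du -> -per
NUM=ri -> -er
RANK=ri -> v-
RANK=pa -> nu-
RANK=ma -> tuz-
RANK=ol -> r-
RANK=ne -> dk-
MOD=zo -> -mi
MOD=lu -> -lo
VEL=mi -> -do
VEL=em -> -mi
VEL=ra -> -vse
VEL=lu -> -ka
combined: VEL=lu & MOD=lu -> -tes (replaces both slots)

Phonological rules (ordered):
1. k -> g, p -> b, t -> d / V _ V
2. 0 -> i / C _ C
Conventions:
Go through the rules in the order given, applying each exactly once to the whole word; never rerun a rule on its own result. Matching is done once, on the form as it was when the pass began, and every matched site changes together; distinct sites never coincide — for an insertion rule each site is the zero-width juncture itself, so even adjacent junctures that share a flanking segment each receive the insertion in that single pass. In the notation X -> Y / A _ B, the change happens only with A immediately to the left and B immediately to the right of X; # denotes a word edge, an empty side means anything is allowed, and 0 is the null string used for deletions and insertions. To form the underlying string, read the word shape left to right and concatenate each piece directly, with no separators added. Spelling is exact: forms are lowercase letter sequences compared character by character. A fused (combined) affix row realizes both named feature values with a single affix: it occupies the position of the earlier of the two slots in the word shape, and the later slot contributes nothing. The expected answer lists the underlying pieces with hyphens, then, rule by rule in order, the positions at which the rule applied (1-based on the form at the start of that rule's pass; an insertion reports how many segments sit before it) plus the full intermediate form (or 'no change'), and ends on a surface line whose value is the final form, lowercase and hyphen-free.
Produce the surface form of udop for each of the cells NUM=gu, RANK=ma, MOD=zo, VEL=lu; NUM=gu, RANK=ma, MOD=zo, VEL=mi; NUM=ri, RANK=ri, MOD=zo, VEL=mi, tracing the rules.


cell NUM=gu, RANK=ma, MOD=zo, VEL=lu:
underlying: tuz-udop-lk-ka-mi
1. k -> g, p -> b, t -> d / V _ V: no change
2. 0 -> i / C _ C: inserts after position(s) 7, 8, 9: tuzudopilikikami
surface: tuzudopilikikami

cell NUM=gu, RANK=ma, MOD=zo, VEL=mi:
underlying: tuz-udop-lk-do-mi
1. k -> g, p -> b, t -> d / V _ V: no change
2. 0 -> i / C _ C: inserts after position(s) 7, 8, 9: tuzudopilikidomi
surface: tuzudopilikidomi

cell NUM=ri, RANK=ri, MOD=zo, VEL=mi:
underlying: v-udop-er-do-mi
1. k -> g, p -> b, t -> d / V _ V: fires at position(s) 5: vudoberdomi
2. 0 -> i / C _ C: inserts after position(s) 7: vudoberidomi
surface: vudoberidomi


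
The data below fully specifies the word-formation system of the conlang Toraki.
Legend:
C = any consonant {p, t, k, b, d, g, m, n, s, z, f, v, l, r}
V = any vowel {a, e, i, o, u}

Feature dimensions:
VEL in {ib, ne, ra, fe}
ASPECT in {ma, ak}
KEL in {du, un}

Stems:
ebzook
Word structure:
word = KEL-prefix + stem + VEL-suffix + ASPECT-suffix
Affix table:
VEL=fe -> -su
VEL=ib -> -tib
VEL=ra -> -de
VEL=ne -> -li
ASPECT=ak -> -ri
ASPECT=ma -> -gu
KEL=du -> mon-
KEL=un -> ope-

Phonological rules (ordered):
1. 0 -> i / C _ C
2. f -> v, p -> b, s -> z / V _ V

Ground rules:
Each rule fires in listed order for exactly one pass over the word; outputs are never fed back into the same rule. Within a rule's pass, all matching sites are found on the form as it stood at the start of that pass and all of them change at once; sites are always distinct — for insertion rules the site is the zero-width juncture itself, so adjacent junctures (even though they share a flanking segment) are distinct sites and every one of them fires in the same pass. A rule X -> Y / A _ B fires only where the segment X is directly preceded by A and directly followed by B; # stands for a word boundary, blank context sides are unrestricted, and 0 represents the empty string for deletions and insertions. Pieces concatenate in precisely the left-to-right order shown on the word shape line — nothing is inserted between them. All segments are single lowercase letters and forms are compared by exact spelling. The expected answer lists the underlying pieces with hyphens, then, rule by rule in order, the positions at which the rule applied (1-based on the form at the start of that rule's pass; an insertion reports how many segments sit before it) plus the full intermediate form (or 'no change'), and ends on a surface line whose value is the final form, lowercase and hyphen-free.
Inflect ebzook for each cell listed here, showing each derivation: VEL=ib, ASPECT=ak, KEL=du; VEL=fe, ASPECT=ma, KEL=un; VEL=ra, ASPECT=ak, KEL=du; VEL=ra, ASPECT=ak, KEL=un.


cell VEL=ib, ASPECT=ak, KEL=du:
underlying: mon-ebzook-tib-ri
1. 0 -> i / C _ C: inserts after position(s) 5, 9, 12: monebizookitibiri
2. f -> v, p -> b, s -> z / V _ V: no change
surface: monebizookitibiri

cell VEL=fe, ASPECT=ma, KEL=un:
underlying: ope-ebzook-su-gu
1. 0 -> i / C _ C: inserts after position(s) 5, 9: opeebizookisugu
2. f -> v, p -> b, s -> z / V _ V: fires at position(s) 2, 12: obeebizookizugu
surface: obeebizookizugu

cell VEL=ra, ASPECT=ak, KEL=du:
underlying: mon-ebzook-de-ri
1. 0 -> i / C _ C: inserts after position(s) 5, 9: monebizookideri
2. f -> v, p -> b, s -> z / V _ V: no change
surface: monebizookideri

cell VEL=ra, ASPECT=ak, KEL=un:
underlying: ope-ebzook-de-ri
1. 0 -> i / C _ C: inserts after position(s) 5, 9: opeebizookideri
2. f -> v, p -> b, s -> z / V _ V: fires at position(s) 2: obeebizookideri
surface: obeebizookideri


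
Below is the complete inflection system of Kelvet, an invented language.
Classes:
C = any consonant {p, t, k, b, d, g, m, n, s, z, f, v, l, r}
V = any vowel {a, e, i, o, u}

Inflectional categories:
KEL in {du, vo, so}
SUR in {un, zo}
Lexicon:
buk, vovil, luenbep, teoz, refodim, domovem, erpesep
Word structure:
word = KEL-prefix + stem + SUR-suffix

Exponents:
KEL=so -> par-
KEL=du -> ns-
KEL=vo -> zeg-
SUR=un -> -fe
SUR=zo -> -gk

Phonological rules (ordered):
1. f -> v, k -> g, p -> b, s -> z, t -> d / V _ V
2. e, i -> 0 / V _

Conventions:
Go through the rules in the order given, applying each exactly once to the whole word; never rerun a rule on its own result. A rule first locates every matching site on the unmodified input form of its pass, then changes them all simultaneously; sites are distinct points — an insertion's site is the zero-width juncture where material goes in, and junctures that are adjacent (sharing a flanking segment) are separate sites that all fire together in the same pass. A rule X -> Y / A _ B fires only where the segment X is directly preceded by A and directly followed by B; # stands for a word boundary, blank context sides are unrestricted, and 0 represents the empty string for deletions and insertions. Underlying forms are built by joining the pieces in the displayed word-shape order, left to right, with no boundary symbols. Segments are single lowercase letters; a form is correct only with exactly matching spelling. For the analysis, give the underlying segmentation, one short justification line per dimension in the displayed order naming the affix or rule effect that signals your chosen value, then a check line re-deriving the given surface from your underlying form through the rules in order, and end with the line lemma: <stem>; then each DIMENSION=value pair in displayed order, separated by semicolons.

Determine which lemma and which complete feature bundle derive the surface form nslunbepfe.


underlying: ns-luenbep-fe
KEL=du - signalled by the affix ns-
SUR=un - signalled by the affix -fe
check: nsluenbepfe -> nsluenbepfe -> nslunbepfe
lemma: luenbep; KEL=du; SUR=un


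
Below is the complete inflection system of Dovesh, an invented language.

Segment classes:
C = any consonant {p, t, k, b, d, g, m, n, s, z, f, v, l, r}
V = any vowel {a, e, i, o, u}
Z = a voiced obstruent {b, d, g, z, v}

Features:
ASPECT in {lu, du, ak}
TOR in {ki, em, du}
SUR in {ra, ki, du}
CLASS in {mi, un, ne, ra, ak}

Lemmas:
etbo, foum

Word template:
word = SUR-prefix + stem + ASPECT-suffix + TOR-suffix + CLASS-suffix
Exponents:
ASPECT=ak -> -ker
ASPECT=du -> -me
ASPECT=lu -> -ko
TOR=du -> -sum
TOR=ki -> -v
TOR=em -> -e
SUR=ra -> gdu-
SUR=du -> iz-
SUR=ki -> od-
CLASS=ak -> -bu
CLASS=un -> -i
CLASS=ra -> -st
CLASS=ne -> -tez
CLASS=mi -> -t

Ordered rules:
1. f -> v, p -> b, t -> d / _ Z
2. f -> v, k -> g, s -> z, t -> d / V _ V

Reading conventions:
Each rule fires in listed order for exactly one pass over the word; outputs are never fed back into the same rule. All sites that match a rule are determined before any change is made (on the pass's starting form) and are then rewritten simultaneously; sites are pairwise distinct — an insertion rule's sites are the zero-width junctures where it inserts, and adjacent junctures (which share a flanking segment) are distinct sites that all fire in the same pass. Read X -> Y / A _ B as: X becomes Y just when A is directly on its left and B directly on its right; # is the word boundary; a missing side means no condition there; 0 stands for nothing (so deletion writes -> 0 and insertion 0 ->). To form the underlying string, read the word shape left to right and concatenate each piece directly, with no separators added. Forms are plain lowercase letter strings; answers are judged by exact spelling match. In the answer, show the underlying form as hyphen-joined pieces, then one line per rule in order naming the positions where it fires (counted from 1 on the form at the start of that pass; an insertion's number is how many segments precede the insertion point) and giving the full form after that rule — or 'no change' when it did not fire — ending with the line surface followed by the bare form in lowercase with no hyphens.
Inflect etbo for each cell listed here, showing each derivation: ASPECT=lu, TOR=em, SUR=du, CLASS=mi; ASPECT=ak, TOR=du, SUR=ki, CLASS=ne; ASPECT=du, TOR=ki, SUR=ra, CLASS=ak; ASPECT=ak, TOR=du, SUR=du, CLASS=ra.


cell ASPECT=lu, TOR=em, SUR=du, CLASS=mi:
underlying: iz-etbo-ko-e-t
1. f -> v, p -> b, t -> d / _ Z: fires at position(s) 4: izedbokoet
2. f -> v, k -> g, s -> z, t -> d / V _ V: fires at position(s) 7: izedbogoet
surface: izedbogoet

cell ASPECT=ak, TOR=du, SUR=ki, CLASS=ne:
underlying: od-etbo-ker-sum-tez
1. f -> v, p -> b, t -> d / _ Z: fires at position(s) 4: odedbokersumtez
2. f -> v, k -> g, s -> z, t -> d / V _ V: fires at position(s) 7: odedbogersumtez
surface: odedbogersumtez

cell ASPECT=du, TOR=ki, SUR=ra, CLASS=ak:
underlying: gdu-etbo-me-v-bu
1. f -> v, p -> b, t -> d / _ Z: fires at position(s) 5: gduedbomevbu
2. f -> v, k -> g, s -> z, t -> d / V _ V: no change
surface: gduedbomevbu

cell ASPECT=ak, TOR=du, SUR=du, CLASS=ra:
underlying: iz-etbo-ker-sum-st
1. f -> v, p -> b, t -> d / _ Z: fires at position(s) 4: izedbokersumst
2. f -> v, k -> g, s -> z, t -> d / V _ V: fires at position(s) 7: izedbogersumst
surface: izedbogersumst


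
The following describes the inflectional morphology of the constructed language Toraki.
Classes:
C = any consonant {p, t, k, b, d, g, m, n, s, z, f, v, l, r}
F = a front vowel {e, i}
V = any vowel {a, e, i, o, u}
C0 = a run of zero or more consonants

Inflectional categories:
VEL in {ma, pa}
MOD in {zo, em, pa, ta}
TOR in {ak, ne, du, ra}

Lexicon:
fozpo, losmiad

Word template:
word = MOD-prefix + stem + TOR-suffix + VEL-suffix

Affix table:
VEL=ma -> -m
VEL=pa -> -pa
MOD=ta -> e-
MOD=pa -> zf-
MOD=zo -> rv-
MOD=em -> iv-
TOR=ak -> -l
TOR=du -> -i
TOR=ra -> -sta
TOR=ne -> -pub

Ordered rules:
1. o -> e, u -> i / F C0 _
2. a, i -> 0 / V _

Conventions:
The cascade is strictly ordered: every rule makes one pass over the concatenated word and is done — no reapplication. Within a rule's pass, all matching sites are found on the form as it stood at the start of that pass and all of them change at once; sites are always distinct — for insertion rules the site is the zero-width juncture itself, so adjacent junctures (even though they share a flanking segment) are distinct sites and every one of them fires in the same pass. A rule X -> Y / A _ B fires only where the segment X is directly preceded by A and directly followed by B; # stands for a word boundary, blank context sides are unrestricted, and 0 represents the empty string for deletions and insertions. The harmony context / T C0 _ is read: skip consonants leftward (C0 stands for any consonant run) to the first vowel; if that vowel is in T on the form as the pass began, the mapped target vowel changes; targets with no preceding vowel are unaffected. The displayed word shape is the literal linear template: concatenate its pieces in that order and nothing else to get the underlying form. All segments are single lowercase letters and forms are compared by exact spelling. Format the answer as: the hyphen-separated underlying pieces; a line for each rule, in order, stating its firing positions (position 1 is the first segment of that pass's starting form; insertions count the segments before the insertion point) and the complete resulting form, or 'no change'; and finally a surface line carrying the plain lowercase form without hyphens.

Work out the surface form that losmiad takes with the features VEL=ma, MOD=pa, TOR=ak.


underlying: zf-losmiad-l-m
1. o -> e, u -> i / F C0 _: no change
2. a, i -> 0 / V _: fires at position(s) 8: zflosmidlm
surface: zflosmidlm


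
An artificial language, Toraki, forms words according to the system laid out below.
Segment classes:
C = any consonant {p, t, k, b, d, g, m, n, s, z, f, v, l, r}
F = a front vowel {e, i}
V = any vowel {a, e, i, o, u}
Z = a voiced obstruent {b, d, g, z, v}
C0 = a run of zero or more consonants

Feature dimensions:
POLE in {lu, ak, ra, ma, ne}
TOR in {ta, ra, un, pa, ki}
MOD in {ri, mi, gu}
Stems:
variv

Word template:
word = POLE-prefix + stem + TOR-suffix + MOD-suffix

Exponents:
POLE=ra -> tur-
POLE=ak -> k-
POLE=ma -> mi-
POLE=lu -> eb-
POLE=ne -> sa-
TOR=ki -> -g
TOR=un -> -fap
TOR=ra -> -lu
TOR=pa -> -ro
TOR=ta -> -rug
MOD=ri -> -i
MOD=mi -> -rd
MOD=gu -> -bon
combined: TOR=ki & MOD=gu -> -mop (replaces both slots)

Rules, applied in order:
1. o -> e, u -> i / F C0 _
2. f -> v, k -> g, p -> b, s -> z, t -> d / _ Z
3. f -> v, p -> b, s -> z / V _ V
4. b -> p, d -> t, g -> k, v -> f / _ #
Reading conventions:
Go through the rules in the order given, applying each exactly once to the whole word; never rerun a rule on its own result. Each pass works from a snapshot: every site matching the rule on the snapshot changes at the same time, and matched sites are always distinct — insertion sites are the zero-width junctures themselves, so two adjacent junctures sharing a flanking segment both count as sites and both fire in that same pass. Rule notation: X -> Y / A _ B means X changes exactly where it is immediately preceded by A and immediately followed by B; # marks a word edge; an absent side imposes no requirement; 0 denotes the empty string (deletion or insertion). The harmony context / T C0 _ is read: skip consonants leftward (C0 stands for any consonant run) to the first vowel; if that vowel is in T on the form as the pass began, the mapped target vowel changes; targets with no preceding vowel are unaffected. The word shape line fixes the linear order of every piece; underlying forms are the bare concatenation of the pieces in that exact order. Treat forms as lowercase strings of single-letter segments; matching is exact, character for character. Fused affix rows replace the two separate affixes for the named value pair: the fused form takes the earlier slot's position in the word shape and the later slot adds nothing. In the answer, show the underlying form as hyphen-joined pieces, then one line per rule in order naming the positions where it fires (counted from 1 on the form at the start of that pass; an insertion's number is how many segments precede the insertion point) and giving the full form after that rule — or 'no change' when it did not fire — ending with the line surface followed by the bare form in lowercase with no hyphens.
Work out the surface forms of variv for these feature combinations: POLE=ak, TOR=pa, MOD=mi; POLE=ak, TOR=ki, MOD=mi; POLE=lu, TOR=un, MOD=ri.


cell POLE=ak, TOR=pa, MOD=mi:
underlying: k-variv-ro-rd
1. o -> e, u -> i / F C0 _: fires at position(s) 8: kvarivrerd
2. f -> v, k -> g, p -> b, s -> z, t -> d / _ Z: fires at position(s) 1: gvarivrerd
3. f -> v, p -> b, s -> z / V _ V: no change
4. b -> p, d -> t, g -> k, v -> f / _ #: fires at position(s) 10: gvarivrert
surface: gvarivrert

cell POLE=ak, TOR=ki, MOD=mi:
underlying: k-variv-g-rd
1. o -> e, u -> i / F C0 _: no change
2. f -> v, k -> g, p -> b, s -> z, t -> d / _ Z: fires at position(s) 1: gvarivgrd
3. f -> v, p -> b, s -> z / V _ V: no change
4. b -> p, d -> t, g -> k, v -> f / _ #: fires at position(s) 9: gvarivgrt
surface: gvarivgrt

cell POLE=lu, TOR=un, MOD=ri:
underlying: eb-variv-fap-i
1. o -> e, u -> i / F C0 _: no change
2. f -> v, k -> g, p -> b, s -> z, t -> d / _ Z: no change
3. f -> v, p -> b, s -> z / V _ V: fires at position(s) 10: ebvarivfabi
4. b -> p, d -> t, g -> k, v -> f / _ #: no change
surface: ebvarivfabi


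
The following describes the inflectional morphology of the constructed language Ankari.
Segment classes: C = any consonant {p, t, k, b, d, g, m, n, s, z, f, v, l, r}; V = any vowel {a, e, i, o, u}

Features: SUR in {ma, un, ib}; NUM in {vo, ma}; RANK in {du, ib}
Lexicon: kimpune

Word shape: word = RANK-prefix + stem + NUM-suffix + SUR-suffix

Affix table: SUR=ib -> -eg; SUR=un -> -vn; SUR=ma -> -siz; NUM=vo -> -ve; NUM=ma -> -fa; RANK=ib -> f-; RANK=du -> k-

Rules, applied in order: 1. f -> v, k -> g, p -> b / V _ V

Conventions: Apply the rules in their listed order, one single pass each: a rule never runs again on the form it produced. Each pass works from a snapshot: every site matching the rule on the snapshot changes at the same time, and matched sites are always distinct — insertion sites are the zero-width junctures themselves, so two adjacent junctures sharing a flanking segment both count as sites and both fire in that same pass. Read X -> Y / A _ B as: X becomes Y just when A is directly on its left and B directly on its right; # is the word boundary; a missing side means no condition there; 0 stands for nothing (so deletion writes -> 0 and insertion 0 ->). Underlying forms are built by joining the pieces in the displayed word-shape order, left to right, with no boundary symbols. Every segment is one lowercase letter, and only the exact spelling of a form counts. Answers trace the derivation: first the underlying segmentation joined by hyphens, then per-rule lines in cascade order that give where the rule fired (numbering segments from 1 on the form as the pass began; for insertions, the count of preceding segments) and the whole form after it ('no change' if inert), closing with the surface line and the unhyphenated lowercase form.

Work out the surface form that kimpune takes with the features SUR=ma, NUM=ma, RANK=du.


underlying: k-kimpune-fa-siz
1. f -> v, k -> g, p -> b / V _ V: fires at position(s) 9: kkimpunevasiz
surface: kkimpunevasiz


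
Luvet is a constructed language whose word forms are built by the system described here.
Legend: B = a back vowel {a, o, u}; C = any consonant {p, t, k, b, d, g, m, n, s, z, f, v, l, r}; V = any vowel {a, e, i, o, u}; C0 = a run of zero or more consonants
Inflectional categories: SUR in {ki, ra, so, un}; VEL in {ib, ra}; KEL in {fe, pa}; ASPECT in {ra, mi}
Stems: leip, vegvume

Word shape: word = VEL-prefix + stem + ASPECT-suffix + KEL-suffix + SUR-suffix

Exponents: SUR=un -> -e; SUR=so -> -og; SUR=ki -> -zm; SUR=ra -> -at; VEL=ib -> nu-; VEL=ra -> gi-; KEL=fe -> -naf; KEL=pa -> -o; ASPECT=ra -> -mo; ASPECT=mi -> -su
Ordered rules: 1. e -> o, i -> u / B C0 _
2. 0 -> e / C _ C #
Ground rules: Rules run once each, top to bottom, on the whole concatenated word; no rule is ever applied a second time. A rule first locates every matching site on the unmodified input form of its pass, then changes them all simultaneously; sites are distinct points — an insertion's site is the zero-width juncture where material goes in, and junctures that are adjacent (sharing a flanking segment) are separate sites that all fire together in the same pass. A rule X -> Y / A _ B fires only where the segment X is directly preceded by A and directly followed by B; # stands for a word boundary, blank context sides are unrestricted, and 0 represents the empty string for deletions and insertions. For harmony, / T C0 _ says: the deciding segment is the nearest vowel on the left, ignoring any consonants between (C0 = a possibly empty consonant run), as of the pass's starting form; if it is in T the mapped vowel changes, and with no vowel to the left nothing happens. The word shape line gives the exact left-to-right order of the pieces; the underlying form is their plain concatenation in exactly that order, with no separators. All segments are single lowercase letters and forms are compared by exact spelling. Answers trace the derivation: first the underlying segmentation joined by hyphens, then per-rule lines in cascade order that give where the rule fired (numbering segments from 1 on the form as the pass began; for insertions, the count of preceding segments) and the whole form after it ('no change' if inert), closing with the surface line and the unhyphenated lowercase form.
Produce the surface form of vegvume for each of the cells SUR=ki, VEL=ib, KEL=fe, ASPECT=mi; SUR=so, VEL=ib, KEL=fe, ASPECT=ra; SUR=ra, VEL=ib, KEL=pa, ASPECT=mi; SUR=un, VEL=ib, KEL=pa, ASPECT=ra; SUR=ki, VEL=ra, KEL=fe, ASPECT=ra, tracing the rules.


cell SUR=ki, VEL=ib, KEL=fe, ASPECT=mi:
underlying: nu-vegvume-su-naf-zm
1. e -> o, i -> u / B C0 _: fires at position(s) 4, 9: nuvogvumosunafzm
2. 0 -> e / C _ C #: inserts after position(s) 15: nuvogvumosunafzem
surface: nuvogvumosunafzem

cell SUR=so, VEL=ib, KEL=fe, ASPECT=ra:
underlying: nu-vegvume-mo-naf-og
1. e -> o, i -> u / B C0 _: fires at position(s) 4, 9: nuvogvumomonafog
2. 0 -> e / C _ C #: no change
surface: nuvogvumomonafog

cell SUR=ra, VEL=ib, KEL=pa, ASPECT=mi:
underlying: nu-vegvume-su-o-at
1. e -> o, i -> u / B C0 _: fires at position(s) 4, 9: nuvogvumosuoat
2. 0 -> e / C _ C #: no change
surface: nuvogvumosuoat

cell SUR=un, VEL=ib, KEL=pa, ASPECT=ra:
underlying: nu-vegvume-mo-o-e
1. e -> o, i -> u / B C0 _: fires at position(s) 4, 9, 13: nuvogvumomooo
2. 0 -> e / C _ C #: no change
surface: nuvogvumomooo

cell SUR=ki, VEL=ra, KEL=fe, ASPECT=ra:
underlying: gi-vegvume-mo-naf-zm
1. e -> o, i -> u / B C0 _: fires at position(s) 9: givegvumomonafzm
2. 0 -> e / C _ C #: inserts after position(s) 15: givegvumomonafzem
surface: givegvumomonafzem


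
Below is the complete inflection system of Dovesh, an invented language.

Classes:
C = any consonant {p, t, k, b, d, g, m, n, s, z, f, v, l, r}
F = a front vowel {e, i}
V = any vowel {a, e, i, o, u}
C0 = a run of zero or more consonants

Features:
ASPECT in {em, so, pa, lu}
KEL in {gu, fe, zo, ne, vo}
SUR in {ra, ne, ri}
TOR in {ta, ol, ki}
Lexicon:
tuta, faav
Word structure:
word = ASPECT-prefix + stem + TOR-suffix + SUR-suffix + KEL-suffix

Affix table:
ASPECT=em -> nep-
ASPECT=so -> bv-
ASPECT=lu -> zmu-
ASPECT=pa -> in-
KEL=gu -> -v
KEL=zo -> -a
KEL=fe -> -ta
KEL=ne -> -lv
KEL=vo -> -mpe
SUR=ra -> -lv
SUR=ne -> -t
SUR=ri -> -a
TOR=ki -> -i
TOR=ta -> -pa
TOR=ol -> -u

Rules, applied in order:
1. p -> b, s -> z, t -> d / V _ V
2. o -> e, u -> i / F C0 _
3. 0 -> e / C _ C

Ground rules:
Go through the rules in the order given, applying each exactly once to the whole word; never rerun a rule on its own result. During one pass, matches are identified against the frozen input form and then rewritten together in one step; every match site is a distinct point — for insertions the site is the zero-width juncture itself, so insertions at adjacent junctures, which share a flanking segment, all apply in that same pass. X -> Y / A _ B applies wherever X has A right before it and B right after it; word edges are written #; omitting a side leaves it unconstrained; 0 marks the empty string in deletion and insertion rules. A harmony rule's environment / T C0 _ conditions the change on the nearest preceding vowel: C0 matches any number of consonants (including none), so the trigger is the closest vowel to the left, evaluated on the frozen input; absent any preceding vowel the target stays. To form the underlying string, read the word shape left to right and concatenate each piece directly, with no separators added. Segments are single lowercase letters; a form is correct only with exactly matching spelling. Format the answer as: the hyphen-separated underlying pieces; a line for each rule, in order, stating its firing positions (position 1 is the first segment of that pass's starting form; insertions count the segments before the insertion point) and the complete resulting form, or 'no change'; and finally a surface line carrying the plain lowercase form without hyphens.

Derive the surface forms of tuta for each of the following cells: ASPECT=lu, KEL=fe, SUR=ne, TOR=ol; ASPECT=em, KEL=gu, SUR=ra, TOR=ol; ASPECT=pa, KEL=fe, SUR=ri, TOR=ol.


cell ASPECT=lu, KEL=fe, SUR=ne, TOR=ol:
underlying: zmu-tuta-u-t-ta
1. p -> b, s -> z, t -> d / V _ V: fires at position(s) 4, 6: zmududautta
2. o -> e, u -> i / F C0 _: no change
3. 0 -> e / C _ C: inserts after position(s) 1, 9: zemududauteta
surface: zemududauteta

cell ASPECT=em, KEL=gu, SUR=ra, TOR=ol:
underlying: nep-tuta-u-lv-v
1. p -> b, s -> z, t -> d / V _ V: fires at position(s) 6: neptudaulvv
2. o -> e, u -> i / F C0 _: fires at position(s) 5: neptidaulvv
3. 0 -> e / C _ C: inserts after position(s) 3, 9, 10: nepetidaulevev
surface: nepetidaulevev

cell ASPECT=pa, KEL=fe, SUR=ri, TOR=ol:
underlying: in-tuta-u-a-ta
1. p -> b, s -> z, t -> d / V _ V: fires at position(s) 5, 9: intudauada
2. o -> e, u -> i / F C0 _: fires at position(s) 4: intidauada
3. 0 -> e / C _ C: inserts after position(s) 2: inetidauada
surface: inetidauada


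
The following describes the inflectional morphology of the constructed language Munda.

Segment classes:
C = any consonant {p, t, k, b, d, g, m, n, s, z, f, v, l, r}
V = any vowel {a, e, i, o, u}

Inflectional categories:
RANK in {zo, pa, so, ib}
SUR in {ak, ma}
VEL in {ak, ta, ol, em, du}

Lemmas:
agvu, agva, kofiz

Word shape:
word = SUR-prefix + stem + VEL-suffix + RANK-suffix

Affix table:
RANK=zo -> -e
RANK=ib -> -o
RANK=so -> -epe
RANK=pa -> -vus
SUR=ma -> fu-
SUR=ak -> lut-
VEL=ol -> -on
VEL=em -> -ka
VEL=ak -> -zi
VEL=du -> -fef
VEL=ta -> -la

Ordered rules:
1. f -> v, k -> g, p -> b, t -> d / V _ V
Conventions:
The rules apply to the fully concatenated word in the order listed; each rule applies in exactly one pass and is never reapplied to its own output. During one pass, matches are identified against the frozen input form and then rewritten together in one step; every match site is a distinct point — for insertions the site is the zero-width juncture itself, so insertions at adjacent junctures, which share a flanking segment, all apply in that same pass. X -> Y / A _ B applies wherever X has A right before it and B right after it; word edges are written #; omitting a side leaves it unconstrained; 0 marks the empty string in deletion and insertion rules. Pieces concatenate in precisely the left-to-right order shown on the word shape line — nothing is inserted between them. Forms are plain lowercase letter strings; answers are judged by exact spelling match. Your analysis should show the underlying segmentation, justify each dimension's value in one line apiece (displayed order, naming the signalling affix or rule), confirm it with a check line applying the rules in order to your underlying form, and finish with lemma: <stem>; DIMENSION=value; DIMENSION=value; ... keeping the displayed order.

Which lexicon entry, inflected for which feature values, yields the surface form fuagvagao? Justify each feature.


underlying: fu-agva-ka-o
RANK=ib - signalled by the affix -o
SUR=ma - signalled by the affix fu-
VEL=em - signalled by the affix -ka
check: fuagvakao -> fuagvagao
lemma: agva; RANK=ib; SUR=ma; VEL=em


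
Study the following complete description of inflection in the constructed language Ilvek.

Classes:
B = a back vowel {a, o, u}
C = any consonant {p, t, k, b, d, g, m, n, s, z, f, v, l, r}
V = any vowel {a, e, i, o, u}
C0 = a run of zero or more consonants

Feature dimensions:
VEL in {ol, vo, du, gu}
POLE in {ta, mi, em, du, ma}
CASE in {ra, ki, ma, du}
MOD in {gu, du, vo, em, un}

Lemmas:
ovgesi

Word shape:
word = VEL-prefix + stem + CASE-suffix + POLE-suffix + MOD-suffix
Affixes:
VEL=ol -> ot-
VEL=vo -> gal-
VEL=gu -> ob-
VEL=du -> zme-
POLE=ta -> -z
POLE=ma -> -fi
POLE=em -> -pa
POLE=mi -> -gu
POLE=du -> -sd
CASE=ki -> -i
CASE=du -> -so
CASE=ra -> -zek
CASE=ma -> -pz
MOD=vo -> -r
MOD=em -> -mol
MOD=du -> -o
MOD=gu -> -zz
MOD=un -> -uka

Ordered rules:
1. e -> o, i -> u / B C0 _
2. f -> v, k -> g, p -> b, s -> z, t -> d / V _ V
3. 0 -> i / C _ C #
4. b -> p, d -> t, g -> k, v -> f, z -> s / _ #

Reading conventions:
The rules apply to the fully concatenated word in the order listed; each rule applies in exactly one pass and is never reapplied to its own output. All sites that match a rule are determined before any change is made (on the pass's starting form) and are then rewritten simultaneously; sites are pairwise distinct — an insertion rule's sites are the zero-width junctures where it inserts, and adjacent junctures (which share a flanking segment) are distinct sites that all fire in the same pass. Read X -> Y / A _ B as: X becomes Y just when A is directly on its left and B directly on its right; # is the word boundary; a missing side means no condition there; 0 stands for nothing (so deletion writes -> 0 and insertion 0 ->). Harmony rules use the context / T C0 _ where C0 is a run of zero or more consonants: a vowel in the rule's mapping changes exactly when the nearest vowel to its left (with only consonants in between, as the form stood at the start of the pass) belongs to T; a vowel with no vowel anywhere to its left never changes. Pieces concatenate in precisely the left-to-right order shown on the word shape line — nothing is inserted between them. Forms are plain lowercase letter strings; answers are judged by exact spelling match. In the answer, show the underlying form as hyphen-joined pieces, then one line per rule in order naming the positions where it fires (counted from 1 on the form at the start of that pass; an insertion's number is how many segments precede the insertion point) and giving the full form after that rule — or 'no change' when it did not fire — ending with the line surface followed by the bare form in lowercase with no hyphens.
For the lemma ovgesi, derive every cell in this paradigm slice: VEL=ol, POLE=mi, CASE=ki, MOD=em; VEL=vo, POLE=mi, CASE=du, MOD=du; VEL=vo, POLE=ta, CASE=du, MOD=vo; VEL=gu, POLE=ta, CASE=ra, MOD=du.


cell VEL=ol, POLE=mi, CASE=ki, MOD=em:
underlying: ot-ovgesi-i-gu-mol
1. e -> o, i -> u / B C0 _: fires at position(s) 6: otovgosiigumol
2. f -> v, k -> g, p -> b, s -> z, t -> d / V _ V: fires at position(s) 2, 7: odovgoziigumol
3. 0 -> i / C _ C #: no change
4. b -> p, d -> t, g -> k, v -> f, z -> s / _ #: no change
surface: odovgoziigumol

cell VEL=vo, POLE=mi, CASE=du, MOD=du:
underlying: gal-ovgesi-so-gu-o
1. e -> o, i -> u / B C0 _: fires at position(s) 7: galovgosisoguo
2. f -> v, k -> g, p -> b, s -> z, t -> d / V _ V: fires at position(s) 8, 10: galovgozizoguo
3. 0 -> i / C _ C #: no change
4. b -> p, d -> t, g -> k, v -> f, z -> s / _ #: no change
surface: galovgozizoguo

cell VEL=vo, POLE=ta, CASE=du, MOD=vo:
underlying: gal-ovgesi-so-z-r
1. e -> o, i -> u / B C0 _: fires at position(s) 7: galovgosisozr
2. f -> v, k -> g, p -> b, s -> z, t -> d / V _ V: fires at position(s) 8, 10: galovgozizozr
3. 0 -> i / C _ C #: inserts after position(s) 12: galovgozizozir
4. b -> p, d -> t, g -> k, v -> f, z -> s / _ #: no change
surface: galovgozizozir

cell VEL=gu, POLE=ta, CASE=ra, MOD=du:
underlying: ob-ovgesi-zek-z-o
1. e -> o, i -> u / B C0 _: fires at position(s) 6: obovgosizekzo
2. f -> v, k -> g, p -> b, s -> z, t -> d / V _ V: fires at position(s) 7: obovgozizekzo
3. 0 -> i / C _ C #: no change
4. b -> p, d -> t, g -> k, v -> f, z -> s / _ #: no change
surface: obovgozizekzo


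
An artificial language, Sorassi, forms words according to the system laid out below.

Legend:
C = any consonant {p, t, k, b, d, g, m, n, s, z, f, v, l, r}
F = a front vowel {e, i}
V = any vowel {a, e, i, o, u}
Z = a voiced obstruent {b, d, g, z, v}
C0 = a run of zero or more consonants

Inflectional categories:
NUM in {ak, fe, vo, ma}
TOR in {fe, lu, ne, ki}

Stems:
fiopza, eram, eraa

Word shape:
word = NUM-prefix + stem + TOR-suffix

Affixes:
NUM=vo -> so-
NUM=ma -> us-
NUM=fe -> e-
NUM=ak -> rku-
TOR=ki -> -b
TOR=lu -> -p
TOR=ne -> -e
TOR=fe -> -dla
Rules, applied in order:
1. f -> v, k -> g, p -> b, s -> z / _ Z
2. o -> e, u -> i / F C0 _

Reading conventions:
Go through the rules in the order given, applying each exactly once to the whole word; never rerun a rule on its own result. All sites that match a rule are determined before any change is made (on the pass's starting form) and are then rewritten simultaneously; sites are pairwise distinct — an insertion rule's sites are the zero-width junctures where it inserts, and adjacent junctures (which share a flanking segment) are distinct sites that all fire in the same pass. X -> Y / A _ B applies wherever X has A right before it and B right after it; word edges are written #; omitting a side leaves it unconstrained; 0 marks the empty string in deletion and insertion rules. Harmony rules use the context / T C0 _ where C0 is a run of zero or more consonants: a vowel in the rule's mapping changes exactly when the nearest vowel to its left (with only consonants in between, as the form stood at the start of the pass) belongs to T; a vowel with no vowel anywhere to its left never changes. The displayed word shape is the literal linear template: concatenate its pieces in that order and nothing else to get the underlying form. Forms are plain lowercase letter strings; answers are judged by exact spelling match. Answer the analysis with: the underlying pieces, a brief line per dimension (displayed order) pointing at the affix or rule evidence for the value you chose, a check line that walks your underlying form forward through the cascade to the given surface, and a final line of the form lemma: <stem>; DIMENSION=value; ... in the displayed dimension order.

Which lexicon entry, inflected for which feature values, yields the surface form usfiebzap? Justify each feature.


underlying: us-fiopza-p
NUM=ma - signalled by the affix us-
TOR=lu - signalled by the affix -p
check: usfiopzap -> usfiobzap -> usfiebzap
lemma: fiopza; NUM=ma; TOR=lu


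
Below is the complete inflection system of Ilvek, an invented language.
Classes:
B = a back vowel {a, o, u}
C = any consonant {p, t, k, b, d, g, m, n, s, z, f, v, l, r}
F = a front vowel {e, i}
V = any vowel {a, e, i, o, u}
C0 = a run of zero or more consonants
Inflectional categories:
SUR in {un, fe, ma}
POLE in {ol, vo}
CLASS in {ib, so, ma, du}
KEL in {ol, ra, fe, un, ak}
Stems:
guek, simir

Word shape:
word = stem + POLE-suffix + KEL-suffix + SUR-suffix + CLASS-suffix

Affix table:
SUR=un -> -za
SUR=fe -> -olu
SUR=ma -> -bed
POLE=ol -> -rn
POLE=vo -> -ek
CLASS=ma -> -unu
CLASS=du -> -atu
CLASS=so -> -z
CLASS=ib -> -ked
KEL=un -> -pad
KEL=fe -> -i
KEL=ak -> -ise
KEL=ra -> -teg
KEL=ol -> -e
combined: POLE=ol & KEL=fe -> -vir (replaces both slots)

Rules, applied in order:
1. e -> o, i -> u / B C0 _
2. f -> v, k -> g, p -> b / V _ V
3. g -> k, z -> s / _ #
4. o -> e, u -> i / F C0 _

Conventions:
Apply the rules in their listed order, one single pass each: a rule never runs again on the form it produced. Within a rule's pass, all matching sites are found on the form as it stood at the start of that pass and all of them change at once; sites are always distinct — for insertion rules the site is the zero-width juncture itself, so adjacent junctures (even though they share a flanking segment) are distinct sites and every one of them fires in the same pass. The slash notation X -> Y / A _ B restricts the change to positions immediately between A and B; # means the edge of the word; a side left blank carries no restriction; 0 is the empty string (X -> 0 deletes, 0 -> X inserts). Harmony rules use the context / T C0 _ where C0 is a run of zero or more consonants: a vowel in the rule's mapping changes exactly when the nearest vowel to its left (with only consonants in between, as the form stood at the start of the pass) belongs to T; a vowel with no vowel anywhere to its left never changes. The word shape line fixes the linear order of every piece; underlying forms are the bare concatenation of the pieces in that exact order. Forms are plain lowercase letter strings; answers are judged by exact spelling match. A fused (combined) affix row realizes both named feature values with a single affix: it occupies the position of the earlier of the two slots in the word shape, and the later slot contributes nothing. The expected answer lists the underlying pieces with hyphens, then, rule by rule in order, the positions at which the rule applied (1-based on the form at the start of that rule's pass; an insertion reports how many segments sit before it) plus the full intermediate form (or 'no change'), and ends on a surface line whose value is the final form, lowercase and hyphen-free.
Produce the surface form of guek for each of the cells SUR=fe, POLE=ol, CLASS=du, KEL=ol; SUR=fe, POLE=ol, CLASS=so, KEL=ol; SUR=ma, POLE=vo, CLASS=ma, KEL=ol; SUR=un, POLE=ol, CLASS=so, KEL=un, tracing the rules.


cell SUR=fe, POLE=ol, CLASS=du, KEL=ol:
underlying: guek-rn-e-olu-atu
1. e -> o, i -> u / B C0 _: fires at position(s) 3: guokrneoluatu
2. f -> v, k -> g, p -> b / V _ V: no change
3. g -> k, z -> s / _ #: no change
4. o -> e, u -> i / F C0 _: fires at position(s) 8: guokrneeluatu
surface: guokrneeluatu

cell SUR=fe, POLE=ol, CLASS=so, KEL=ol:
underlying: guek-rn-e-olu-z
1. e -> o, i -> u / B C0 _: fires at position(s) 3: guokrneoluz
2. f -> v, k -> g, p -> b / V _ V: no change
3. g -> k, z -> s / _ #: fires at position(s) 11: guokrneolus
4. o -> e, u -> i / F C0 _: fires at position(s) 8: guokrneelus
surface: guokrneelus

cell SUR=ma, POLE=vo, CLASS=ma, KEL=ol:
underlying: guek-ek-e-bed-unu
1. e -> o, i -> u / B C0 _: fires at position(s) 3: guokekebedunu
2. f -> v, k -> g, p -> b / V _ V: fires at position(s) 4, 6: guogegebedunu
3. g -> k, z -> s / _ #: no change
4. o -> e, u -> i / F C0 _: fires at position(s) 11: guogegebedinu
surface: guogegebedinu

cell SUR=un, POLE=ol, CLASS=so, KEL=un:
underlying: guek-rn-pad-za-z
1. e -> o, i -> u / B C0 _: fires at position(s) 3: guokrnpadzaz
2. f -> v, k -> g, p -> b / V _ V: no change
3. g -> k, z -> s / _ #: fires at position(s) 12: guokrnpadzas
4. o -> e, u -> i / F C0 _: no change
surface: guokrnpadzas


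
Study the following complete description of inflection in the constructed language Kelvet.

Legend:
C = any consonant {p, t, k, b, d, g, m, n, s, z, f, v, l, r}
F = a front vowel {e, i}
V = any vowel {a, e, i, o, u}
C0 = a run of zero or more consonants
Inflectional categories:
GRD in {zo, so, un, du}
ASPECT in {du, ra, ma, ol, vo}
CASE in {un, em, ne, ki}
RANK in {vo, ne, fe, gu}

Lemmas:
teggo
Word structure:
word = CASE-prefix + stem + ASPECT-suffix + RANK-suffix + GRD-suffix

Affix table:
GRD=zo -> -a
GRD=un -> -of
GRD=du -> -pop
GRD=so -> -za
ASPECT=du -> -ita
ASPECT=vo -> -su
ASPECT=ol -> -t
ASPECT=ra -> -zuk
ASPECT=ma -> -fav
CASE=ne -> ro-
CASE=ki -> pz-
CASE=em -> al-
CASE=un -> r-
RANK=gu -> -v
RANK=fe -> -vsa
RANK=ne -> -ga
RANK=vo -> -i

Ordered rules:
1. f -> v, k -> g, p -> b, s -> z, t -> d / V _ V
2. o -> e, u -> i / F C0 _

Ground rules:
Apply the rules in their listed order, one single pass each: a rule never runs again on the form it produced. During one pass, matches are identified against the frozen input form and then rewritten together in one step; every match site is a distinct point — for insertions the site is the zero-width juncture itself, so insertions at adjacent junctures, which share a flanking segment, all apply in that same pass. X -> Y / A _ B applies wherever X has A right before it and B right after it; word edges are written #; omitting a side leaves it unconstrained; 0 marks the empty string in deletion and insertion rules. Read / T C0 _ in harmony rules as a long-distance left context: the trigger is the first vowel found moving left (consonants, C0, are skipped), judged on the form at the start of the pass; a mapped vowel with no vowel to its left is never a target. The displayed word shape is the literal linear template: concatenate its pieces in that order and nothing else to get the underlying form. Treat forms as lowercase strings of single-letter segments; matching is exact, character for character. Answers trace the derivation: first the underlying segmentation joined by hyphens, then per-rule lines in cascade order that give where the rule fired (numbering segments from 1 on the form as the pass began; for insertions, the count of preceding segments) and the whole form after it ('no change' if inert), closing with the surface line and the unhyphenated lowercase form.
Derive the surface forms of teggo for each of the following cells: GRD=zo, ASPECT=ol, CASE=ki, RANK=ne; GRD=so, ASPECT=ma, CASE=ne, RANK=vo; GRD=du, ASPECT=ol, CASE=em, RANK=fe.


cell GRD=zo, ASPECT=ol, CASE=ki, RANK=ne:
underlying: pz-teggo-t-ga-a
1. f -> v, k -> g, p -> b, s -> z, t -> d / V _ V: no change
2. o -> e, u -> i / F C0 _: fires at position(s) 7: pzteggetgaa
surface: pzteggetgaa

cell GRD=so, ASPECT=ma, CASE=ne, RANK=vo:
underlying: ro-teggo-fav-i-za
1. f -> v, k -> g, p -> b, s -> z, t -> d / V _ V: fires at position(s) 3, 8: rodeggovaviza
2. o -> e, u -> i / F C0 _: fires at position(s) 7: rodeggevaviza
surface: rodeggevaviza

cell GRD=du, ASPECT=ol, CASE=em, RANK=fe:
underlying: al-teggo-t-vsa-pop
1. f -> v, k -> g, p -> b, s -> z, t -> d / V _ V: fires at position(s) 12: alteggotvsabop
2. o -> e, u -> i / F C0 _: fires at position(s) 7: alteggetvsabop
surface: alteggetvsabop
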